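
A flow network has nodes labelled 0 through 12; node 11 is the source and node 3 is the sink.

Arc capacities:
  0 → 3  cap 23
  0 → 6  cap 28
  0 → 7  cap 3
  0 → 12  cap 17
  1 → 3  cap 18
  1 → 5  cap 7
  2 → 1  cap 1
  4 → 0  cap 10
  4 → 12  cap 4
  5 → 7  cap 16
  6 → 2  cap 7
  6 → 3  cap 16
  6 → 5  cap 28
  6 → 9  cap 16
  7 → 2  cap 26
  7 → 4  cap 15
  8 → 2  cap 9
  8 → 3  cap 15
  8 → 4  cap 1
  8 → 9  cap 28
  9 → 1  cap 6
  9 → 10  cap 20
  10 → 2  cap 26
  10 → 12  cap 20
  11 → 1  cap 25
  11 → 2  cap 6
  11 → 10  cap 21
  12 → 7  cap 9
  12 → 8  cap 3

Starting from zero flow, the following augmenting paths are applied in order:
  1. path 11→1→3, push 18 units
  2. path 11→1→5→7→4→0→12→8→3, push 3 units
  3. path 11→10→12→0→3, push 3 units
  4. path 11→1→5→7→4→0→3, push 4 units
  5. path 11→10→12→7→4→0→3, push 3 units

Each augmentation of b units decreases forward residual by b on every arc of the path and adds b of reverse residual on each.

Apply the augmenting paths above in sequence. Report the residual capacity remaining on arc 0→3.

Residual capacity of (0,3): 13

after path 1 (11→1→3, push 18): res(0,3)=23
after path 2 (11→1→5→7→4→0→12→8→3, push 3): res(0,3)=23
after path 3 (11→10→12→0→3, push 3): res(0,3)=20
after path 4 (11→1→5→7→4→0→3, push 4): res(0,3)=16
after path 5 (11→10→12→7→4→0→3, push 3): res(0,3)=13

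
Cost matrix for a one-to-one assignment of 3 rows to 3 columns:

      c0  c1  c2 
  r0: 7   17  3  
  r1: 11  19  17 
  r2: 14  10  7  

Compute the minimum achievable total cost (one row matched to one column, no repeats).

Minimum assignment cost: 24

optimal assignment: row0→col2 (cost 3), row1→col0 (cost 11), row2→col1 (cost 10)
total = 3 + 11 + 10 = 24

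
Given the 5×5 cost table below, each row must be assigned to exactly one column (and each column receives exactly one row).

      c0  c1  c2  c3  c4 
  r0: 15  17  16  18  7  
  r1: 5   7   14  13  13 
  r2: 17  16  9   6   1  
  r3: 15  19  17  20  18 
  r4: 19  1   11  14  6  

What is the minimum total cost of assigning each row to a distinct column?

Minimum assignment cost: 36

optimal assignment: row0→col4 (cost 7), row1→col0 (cost 5), row2→col3 (cost 6), row3→col2 (cost 17), row4→col1 (cost 1)
total = 7 + 5 + 6 + 17 + 1 = 36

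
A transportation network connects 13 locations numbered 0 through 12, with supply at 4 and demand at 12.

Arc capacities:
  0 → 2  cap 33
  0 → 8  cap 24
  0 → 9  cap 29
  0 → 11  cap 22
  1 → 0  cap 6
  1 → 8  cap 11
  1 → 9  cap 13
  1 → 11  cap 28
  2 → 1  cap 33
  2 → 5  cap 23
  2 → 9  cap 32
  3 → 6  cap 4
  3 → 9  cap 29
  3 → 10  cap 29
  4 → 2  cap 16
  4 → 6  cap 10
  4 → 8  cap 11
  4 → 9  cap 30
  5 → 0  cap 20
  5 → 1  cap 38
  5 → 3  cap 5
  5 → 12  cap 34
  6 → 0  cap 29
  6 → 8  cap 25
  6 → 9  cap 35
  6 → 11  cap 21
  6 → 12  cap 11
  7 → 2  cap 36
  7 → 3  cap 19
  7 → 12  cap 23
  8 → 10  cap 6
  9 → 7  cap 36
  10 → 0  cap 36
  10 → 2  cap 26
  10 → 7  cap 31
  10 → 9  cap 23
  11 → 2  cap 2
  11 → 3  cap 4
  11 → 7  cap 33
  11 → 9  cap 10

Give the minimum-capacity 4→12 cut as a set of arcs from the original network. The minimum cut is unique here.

Min-cut arcs: {(2,5), (6,12), (7,12)} (total capacity 57)

augment #1: 4→6→12 push 10
augment #2: 4→2→5→12 push 16
augment #3: 4→9→7→12 push 23
augment #4: 4→8→10→2→5→12 push 6
augment #5: 4→9→7→2→5→12 push 1
augment #6: 4→9→7→3→6→12 push 1
max flow = 57; residual-reachable set from 4 gives S-side
cut edges (S→T): {(2,5), (6,12), (7,12)} total cap 57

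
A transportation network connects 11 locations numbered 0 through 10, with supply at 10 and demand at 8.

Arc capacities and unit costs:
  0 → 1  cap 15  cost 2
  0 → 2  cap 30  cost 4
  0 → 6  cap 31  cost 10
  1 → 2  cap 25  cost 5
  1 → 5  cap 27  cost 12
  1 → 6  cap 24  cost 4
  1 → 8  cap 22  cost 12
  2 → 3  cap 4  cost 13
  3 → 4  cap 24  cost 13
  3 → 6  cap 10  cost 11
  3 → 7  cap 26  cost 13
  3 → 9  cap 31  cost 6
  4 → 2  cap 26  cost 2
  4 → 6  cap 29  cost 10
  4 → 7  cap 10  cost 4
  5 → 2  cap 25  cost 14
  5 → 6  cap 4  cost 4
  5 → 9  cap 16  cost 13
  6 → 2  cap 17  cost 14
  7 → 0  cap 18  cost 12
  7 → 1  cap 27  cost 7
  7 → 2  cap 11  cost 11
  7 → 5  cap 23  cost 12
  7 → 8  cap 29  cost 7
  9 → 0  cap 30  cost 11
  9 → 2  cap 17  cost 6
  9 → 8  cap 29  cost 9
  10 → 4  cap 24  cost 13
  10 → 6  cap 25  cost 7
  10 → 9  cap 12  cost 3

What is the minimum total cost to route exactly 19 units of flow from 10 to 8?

shortest-cost path #1: 10→9→8 push 12 @ unit cost 12 (adds 144)
shortest-cost path #2: 10→4→7→8 push 7 @ unit cost 24 (adds 168)
total cost = 312

Minimum cost for 19 units: 312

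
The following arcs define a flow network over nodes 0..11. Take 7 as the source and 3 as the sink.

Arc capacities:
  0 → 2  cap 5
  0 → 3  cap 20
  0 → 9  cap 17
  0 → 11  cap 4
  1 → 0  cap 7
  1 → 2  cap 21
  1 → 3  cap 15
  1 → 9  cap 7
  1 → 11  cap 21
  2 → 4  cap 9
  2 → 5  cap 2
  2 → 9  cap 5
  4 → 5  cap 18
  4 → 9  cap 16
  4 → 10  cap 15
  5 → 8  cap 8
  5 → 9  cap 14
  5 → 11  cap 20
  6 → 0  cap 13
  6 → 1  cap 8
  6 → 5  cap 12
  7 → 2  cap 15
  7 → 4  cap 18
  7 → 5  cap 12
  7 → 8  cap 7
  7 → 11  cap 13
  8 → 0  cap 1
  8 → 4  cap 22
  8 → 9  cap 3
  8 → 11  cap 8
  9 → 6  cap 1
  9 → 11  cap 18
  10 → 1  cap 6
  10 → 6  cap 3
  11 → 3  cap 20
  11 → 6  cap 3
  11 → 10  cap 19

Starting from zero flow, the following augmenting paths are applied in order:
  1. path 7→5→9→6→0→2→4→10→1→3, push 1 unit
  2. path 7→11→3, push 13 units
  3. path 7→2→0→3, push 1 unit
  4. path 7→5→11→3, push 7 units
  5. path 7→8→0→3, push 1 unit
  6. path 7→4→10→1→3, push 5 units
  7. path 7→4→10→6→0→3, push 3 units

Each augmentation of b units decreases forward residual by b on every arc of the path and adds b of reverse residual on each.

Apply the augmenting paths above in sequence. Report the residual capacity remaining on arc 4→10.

after path 1 (7→5→9→6→0→2→4→10→1→3, push 1): res(4,10)=14
after path 2 (7→11→3, push 13): res(4,10)=14
after path 3 (7→2→0→3, push 1): res(4,10)=14
after path 4 (7→5→11→3, push 7): res(4,10)=14
after path 5 (7→8→0→3, push 1): res(4,10)=14
after path 6 (7→4→10→1→3, push 5): res(4,10)=9
after path 7 (7→4→10→6→0→3, push 3): res(4,10)=6

Residual capacity of (4,10): 6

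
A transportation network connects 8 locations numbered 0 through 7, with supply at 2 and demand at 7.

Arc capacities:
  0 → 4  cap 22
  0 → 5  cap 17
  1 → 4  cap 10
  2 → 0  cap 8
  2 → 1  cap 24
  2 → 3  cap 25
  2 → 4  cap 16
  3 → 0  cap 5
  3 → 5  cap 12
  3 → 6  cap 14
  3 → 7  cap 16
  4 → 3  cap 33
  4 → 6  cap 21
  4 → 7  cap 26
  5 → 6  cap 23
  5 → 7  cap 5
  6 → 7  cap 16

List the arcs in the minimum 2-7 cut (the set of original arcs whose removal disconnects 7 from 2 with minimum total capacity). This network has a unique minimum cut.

augment #1: 2→3→7 push 16
augment #2: 2→4→7 push 16
augment #3: 2→0→4→7 push 8
augment #4: 2→1→4→7 push 2
augment #5: 2→3→5→7 push 5
augment #6: 2→3→6→7 push 4
augment #7: 2→1→4→6→7 push 8
max flow = 59; residual-reachable set from 2 gives S-side
cut edges (S→T): {(1,4), (2,0), (2,3), (2,4)} total cap 59

Min-cut arcs: {(1,4), (2,0), (2,3), (2,4)} (total capacity 59)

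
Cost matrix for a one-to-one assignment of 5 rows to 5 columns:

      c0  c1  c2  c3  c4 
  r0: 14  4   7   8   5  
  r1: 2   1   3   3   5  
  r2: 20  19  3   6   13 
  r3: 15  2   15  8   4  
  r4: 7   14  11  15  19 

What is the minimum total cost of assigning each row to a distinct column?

Minimum assignment cost: 20

optimal assignment: row0→col4 (cost 5), row1→col3 (cost 3), row2→col2 (cost 3), row3→col1 (cost 2), row4→col0 (cost 7)
total = 5 + 3 + 3 + 2 + 7 = 20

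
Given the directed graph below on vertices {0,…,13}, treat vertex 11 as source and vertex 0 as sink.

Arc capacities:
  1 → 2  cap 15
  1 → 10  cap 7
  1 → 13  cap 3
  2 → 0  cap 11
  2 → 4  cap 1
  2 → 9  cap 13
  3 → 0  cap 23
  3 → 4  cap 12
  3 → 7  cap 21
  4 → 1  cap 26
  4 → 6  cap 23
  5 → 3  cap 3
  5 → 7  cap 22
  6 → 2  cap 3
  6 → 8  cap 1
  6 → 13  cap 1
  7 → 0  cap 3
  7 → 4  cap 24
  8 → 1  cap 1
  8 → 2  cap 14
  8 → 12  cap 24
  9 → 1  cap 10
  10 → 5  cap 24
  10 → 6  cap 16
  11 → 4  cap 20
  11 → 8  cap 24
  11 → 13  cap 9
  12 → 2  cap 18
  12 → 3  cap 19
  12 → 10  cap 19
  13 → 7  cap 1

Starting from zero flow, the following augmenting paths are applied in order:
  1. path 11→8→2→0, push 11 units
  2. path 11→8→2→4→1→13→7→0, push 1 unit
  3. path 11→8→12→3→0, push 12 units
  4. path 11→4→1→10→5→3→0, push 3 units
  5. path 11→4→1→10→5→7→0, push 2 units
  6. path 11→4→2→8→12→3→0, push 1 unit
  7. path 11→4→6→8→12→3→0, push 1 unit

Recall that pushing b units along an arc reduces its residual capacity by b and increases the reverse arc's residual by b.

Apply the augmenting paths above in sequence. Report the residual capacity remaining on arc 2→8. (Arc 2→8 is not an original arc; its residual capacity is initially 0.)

Residual capacity of (2,8): 11

after path 1 (11→8→2→0, push 11): res(2,8)=11
after path 2 (11→8→2→4→1→13→7→0, push 1): res(2,8)=12
after path 3 (11→8→12→3→0, push 12): res(2,8)=12
after path 4 (11→4→1→10→5→3→0, push 3): res(2,8)=12
after path 5 (11→4→1→10→5→7→0, push 2): res(2,8)=12
after path 6 (11→4→2→8→12→3→0, push 1): res(2,8)=11
after path 7 (11→4→6→8→12→3→0, push 1): res(2,8)=11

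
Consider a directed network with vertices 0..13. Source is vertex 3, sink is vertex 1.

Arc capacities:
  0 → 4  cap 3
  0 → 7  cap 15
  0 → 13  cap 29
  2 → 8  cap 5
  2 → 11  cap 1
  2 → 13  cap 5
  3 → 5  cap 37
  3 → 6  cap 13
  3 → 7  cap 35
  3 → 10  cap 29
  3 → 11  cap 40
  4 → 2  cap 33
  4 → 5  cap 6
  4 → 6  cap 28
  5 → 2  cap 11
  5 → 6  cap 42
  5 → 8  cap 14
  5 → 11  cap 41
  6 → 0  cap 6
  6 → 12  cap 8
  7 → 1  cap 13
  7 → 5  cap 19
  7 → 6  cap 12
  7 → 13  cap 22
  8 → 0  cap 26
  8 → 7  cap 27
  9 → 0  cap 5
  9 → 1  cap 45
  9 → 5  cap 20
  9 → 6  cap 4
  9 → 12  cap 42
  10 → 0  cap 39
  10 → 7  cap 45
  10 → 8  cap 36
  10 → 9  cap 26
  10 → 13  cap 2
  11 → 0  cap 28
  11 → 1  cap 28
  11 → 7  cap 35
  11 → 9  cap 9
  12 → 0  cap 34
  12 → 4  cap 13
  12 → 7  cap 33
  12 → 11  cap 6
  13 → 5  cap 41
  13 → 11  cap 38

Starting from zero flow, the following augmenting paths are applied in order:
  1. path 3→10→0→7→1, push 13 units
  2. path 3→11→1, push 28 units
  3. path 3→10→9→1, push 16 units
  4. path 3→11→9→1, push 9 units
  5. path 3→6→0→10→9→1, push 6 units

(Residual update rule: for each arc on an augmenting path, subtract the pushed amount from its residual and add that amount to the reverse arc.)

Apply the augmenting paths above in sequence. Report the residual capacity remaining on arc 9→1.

after path 1 (3→10→0→7→1, push 13): res(9,1)=45
after path 2 (3→11→1, push 28): res(9,1)=45
after path 3 (3→10→9→1, push 16): res(9,1)=29
after path 4 (3→11→9→1, push 9): res(9,1)=20
after path 5 (3→6→0→10→9→1, push 6): res(9,1)=14

Residual capacity of (9,1): 14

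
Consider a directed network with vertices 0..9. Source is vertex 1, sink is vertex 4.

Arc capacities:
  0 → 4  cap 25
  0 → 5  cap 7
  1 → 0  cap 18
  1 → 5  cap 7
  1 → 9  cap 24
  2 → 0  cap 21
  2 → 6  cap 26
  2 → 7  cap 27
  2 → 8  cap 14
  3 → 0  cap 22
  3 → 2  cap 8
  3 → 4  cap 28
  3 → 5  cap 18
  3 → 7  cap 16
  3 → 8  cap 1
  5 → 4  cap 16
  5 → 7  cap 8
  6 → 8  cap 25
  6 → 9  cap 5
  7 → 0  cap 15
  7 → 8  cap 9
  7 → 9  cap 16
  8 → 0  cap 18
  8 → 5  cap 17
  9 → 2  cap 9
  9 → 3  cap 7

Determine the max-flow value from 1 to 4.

augment #1: 1→0→4 bottleneck 18, total now 18
augment #2: 1→5→4 bottleneck 7, total now 25
augment #3: 1→9→3→4 bottleneck 7, total now 32
augment #4: 1→9→2→0→4 bottleneck 7, total now 39
augment #5: 1→9→2→0→5→4 bottleneck 2, total now 41

Maximum flow value: 41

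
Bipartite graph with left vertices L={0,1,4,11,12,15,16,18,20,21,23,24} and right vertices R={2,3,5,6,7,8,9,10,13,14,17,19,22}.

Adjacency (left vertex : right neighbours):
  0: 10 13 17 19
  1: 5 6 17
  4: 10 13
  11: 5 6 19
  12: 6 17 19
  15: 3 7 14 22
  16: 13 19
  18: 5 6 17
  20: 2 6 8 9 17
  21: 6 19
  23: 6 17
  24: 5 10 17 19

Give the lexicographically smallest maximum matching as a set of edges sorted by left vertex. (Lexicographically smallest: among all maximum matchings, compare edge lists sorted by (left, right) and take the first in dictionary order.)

Lex-smallest maximum matching: {(0,10), (1,5), (4,13), (11,6), (12,17), (15,3), (16,19), (20,2)}

|M| = 8 (so the lex-smallest maximum matching has 8 edges)
process left vertices in ascending order; for each, take the smallest-labelled available neighbour that still permits 8 edges overall, or leave it unmatched if none does
lex-smallest matching: {0-10, 1-5, 4-13, 11-6, 12-17, 15-3, 16-19, 20-2}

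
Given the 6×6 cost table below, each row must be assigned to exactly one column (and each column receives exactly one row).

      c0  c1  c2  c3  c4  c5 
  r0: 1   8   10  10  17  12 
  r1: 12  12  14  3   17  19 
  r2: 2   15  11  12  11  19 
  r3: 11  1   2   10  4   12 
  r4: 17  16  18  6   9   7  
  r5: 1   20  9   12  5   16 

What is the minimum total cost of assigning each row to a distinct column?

Minimum assignment cost: 27

optimal assignment: row0→col1 (cost 8), row1→col3 (cost 3), row2→col0 (cost 2), row3→col2 (cost 2), row4→col5 (cost 7), row5→col4 (cost 5)
total = 8 + 3 + 2 + 2 + 7 + 5 = 27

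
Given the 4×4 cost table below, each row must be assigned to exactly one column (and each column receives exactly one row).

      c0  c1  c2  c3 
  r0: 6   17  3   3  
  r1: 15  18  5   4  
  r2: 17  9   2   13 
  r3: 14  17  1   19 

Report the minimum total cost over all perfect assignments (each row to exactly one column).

Minimum assignment cost: 20

optimal assignment: row0→col0 (cost 6), row1→col3 (cost 4), row2→col1 (cost 9), row3→col2 (cost 1)
total = 6 + 4 + 9 + 1 = 20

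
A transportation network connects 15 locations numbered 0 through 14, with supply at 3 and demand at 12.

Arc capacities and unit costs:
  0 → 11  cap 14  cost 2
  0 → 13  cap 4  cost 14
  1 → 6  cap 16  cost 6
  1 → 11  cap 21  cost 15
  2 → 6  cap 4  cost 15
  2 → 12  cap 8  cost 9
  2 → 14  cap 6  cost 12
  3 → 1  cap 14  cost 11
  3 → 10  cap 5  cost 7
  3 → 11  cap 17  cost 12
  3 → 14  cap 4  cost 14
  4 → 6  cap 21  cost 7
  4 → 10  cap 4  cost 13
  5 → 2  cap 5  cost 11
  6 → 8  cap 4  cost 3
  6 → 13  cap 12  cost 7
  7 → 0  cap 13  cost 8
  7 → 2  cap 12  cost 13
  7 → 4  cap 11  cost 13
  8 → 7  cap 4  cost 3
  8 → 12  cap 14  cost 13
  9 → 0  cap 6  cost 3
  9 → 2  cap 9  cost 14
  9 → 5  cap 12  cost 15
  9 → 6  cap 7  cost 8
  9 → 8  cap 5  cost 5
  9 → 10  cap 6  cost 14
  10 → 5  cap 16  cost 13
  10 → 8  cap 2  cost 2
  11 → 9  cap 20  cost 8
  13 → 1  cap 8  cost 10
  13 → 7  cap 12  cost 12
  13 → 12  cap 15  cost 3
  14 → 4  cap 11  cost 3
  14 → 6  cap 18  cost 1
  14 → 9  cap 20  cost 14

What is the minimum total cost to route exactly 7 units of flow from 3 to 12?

Minimum cost for 7 units: 171

shortest-cost path #1: 3→10→8→12 push 2 @ unit cost 22 (adds 44)
shortest-cost path #2: 3→14→6→13→12 push 4 @ unit cost 25 (adds 100)
shortest-cost path #3: 3→1→6→13→12 push 1 @ unit cost 27 (adds 27)
total cost = 171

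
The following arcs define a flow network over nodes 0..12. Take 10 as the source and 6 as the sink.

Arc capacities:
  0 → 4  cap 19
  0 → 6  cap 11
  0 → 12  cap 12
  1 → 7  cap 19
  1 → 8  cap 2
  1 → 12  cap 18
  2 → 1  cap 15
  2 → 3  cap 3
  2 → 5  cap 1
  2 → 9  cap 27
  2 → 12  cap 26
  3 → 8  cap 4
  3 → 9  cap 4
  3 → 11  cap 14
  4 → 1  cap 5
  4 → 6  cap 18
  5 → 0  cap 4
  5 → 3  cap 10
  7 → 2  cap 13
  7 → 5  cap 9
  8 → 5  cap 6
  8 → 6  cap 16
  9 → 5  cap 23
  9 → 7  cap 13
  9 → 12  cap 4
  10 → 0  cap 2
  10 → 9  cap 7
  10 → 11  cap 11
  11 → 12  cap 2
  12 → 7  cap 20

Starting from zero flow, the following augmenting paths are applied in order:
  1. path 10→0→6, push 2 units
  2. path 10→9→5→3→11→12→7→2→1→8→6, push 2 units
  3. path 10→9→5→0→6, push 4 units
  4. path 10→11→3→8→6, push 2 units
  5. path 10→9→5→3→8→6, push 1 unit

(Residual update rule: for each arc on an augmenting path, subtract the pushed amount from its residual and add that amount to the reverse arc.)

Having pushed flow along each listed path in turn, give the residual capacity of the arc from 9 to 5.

after path 1 (10→0→6, push 2): res(9,5)=23
after path 2 (10→9→5→3→11→12→7→2→1→8→6, push 2): res(9,5)=21
after path 3 (10→9→5→0→6, push 4): res(9,5)=17
after path 4 (10→11→3→8→6, push 2): res(9,5)=17
after path 5 (10→9→5→3→8→6, push 1): res(9,5)=16

Residual capacity of (9,5): 16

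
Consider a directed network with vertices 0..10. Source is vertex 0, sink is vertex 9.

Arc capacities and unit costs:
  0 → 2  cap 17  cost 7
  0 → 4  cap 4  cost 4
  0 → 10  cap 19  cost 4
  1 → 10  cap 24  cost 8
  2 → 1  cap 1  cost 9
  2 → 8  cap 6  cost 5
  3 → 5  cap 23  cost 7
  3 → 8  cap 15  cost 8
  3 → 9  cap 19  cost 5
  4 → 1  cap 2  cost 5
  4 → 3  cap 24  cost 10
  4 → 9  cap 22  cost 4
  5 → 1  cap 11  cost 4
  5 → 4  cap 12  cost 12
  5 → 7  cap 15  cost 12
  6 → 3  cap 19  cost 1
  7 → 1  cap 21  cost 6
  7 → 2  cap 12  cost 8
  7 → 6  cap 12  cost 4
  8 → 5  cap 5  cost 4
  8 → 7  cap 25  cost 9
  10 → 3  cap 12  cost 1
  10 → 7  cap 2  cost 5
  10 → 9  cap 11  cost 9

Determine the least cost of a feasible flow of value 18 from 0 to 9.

shortest-cost path #1: 0→4→9 push 4 @ unit cost 8 (adds 32)
shortest-cost path #2: 0→10→3→9 push 12 @ unit cost 10 (adds 120)
shortest-cost path #3: 0→10→9 push 2 @ unit cost 13 (adds 26)
total cost = 178

Minimum cost for 18 units: 178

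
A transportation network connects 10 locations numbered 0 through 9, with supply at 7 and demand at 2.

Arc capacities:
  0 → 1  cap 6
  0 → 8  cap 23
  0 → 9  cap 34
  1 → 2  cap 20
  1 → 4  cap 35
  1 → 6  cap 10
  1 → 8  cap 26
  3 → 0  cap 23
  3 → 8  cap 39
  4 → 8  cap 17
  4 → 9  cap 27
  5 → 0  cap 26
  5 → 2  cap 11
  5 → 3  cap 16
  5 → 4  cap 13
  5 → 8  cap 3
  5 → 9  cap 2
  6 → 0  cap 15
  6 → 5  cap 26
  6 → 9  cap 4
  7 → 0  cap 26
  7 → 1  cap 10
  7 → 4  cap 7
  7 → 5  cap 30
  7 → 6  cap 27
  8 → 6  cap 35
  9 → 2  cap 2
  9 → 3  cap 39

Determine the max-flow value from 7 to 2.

Maximum flow value: 29

augment #1: 7→1→2 bottleneck 10, total now 10
augment #2: 7→5→2 bottleneck 11, total now 21
augment #3: 7→0→1→2 bottleneck 6, total now 27
augment #4: 7→0→9→2 bottleneck 2, total now 29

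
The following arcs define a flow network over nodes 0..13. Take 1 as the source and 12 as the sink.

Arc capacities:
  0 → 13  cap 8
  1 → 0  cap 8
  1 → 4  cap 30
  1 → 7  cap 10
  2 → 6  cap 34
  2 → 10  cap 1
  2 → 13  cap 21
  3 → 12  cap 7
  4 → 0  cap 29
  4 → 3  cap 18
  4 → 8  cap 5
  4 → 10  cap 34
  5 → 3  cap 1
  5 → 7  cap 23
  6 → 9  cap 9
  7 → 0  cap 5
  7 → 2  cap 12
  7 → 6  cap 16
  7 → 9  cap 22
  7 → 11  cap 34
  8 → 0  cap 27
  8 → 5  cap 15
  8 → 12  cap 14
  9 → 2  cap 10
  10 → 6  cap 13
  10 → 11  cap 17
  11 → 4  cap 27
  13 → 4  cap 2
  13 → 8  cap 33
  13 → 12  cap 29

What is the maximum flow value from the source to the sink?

augment #1: 1→0→13→12 bottleneck 8, total now 8
augment #2: 1→4→3→12 bottleneck 7, total now 15
augment #3: 1→4→8→12 bottleneck 5, total now 20
augment #4: 1→7→2→13→12 bottleneck 10, total now 30
augment #5: 1→4→10→6→9→2→13→12 bottleneck 9, total now 39

Maximum flow value: 39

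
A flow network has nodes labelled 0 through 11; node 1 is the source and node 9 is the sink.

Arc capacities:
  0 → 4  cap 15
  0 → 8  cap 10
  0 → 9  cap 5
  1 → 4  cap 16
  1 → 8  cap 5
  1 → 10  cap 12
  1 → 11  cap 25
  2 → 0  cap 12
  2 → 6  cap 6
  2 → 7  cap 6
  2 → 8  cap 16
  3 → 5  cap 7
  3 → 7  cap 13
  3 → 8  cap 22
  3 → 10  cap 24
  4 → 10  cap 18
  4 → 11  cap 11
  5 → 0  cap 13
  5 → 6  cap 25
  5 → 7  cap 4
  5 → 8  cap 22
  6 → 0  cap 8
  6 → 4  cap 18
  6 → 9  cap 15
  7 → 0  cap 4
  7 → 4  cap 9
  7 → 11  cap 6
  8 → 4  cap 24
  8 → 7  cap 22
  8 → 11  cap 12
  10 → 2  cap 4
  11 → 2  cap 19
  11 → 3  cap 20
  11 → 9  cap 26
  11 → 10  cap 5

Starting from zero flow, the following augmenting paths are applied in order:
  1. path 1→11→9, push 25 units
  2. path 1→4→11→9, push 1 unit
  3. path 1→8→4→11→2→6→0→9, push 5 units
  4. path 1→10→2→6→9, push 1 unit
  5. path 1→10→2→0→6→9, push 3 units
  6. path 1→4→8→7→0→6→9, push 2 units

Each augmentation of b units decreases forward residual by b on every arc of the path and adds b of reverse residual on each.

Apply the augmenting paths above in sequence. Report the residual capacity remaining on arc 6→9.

after path 1 (1→11→9, push 25): res(6,9)=15
after path 2 (1→4→11→9, push 1): res(6,9)=15
after path 3 (1→8→4→11→2→6→0→9, push 5): res(6,9)=15
after path 4 (1→10→2→6→9, push 1): res(6,9)=14
after path 5 (1→10→2→0→6→9, push 3): res(6,9)=11
after path 6 (1→4→8→7→0→6→9, push 2): res(6,9)=9

Residual capacity of (6,9): 9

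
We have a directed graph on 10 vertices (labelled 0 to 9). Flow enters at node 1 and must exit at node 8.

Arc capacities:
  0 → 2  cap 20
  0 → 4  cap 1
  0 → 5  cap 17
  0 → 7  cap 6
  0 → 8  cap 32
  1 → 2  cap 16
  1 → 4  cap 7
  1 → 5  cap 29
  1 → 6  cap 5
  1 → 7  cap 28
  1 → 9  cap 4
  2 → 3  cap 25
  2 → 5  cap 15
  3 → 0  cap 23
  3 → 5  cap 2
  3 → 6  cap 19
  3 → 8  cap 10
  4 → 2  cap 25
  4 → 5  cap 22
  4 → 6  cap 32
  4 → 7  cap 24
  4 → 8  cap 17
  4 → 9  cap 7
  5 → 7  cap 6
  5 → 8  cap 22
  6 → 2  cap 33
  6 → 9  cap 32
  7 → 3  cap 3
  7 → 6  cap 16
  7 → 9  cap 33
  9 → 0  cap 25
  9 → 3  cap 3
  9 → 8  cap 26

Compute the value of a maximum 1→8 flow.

augment #1: 1→4→8 bottleneck 7, total now 7
augment #2: 1→5→8 bottleneck 22, total now 29
augment #3: 1→9→8 bottleneck 4, total now 33
augment #4: 1→2→3→8 bottleneck 10, total now 43
augment #5: 1→6→9→8 bottleneck 5, total now 48
augment #6: 1→7→9→8 bottleneck 17, total now 65
augment #7: 1→2→3→0→8 bottleneck 6, total now 71
augment #8: 1→7→3→0→8 bottleneck 3, total now 74
augment #9: 1→7→9→0→8 bottleneck 8, total now 82
augment #10: 1→5→7→9→0→8 bottleneck 6, total now 88

Maximum flow value: 88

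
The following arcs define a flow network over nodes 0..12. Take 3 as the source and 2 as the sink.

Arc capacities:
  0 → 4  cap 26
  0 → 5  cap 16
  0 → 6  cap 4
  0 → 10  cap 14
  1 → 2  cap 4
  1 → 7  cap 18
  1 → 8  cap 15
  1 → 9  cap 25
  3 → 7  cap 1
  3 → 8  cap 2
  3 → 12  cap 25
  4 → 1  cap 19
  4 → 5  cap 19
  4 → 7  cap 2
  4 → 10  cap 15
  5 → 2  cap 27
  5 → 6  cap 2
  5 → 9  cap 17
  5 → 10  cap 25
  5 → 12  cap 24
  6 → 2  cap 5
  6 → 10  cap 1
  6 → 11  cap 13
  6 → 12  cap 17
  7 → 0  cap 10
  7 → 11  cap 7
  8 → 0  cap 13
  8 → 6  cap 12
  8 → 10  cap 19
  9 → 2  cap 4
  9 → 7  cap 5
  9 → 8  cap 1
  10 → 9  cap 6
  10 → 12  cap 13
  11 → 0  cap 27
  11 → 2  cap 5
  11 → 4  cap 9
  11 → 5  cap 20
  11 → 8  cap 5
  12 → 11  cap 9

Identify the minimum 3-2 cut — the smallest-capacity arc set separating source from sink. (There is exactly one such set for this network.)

Min-cut arcs: {(3,7), (3,8), (12,11)} (total capacity 12)

augment #1: 3→7→11→2 push 1
augment #2: 3→8→6→2 push 2
augment #3: 3→12→11→2 push 4
augment #4: 3→12→11→5→2 push 5
max flow = 12; residual-reachable set from 3 gives S-side
cut edges (S→T): {(3,7), (3,8), (12,11)} total cap 12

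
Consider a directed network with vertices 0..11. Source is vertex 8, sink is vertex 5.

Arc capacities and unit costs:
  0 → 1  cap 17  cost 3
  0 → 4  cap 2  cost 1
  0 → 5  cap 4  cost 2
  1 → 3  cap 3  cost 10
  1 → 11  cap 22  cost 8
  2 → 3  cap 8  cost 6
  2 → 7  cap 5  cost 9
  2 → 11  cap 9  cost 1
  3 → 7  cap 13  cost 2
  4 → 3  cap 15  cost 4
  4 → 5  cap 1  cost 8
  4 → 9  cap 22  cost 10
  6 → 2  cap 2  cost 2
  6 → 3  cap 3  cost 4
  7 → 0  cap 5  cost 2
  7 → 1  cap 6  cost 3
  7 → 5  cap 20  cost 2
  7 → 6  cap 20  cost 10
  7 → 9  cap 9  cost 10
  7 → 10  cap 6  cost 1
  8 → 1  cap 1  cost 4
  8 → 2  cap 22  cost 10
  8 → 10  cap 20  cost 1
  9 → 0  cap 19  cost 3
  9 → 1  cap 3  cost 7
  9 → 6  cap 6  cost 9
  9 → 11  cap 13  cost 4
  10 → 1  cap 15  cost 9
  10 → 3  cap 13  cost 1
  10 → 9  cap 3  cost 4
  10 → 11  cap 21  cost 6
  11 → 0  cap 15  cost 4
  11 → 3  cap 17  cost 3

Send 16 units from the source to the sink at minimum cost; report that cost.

Minimum cost for 16 units: 108

shortest-cost path #1: 8→10→3→7→5 push 13 @ unit cost 6 (adds 78)
shortest-cost path #2: 8→10→9→0→5 push 3 @ unit cost 10 (adds 30)
total cost = 108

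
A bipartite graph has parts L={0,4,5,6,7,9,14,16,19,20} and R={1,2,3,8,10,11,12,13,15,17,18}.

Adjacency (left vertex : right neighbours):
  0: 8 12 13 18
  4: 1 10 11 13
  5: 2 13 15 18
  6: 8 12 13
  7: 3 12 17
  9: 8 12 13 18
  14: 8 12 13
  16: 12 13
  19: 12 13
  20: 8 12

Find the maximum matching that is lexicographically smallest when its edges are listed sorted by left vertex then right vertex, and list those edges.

|M| = 7 (so the lex-smallest maximum matching has 7 edges)
process left vertices in ascending order; for each, take the smallest-labelled available neighbour that still permits 7 edges overall, or leave it unmatched if none does
lex-smallest matching: {0-8, 4-1, 5-2, 6-12, 7-3, 9-18, 14-13}

Lex-smallest maximum matching: {(0,8), (4,1), (5,2), (6,12), (7,3), (9,18), (14,13)}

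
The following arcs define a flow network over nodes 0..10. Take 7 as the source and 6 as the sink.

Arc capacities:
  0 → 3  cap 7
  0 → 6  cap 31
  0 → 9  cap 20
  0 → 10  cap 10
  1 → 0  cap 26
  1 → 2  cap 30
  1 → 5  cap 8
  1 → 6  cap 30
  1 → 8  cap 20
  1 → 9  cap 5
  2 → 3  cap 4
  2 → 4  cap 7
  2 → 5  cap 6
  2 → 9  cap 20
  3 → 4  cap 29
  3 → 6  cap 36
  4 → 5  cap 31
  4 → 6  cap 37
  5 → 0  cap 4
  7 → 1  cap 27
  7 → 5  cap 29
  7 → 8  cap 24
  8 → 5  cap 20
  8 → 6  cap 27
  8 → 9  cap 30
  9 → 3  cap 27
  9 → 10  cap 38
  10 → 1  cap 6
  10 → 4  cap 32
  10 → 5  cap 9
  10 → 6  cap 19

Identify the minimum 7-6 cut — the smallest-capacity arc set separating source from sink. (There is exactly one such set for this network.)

augment #1: 7→1→6 push 27
augment #2: 7→8→6 push 24
augment #3: 7→5→0→6 push 4
max flow = 55; residual-reachable set from 7 gives S-side
cut edges (S→T): {(5,0), (7,1), (7,8)} total cap 55

Min-cut arcs: {(5,0), (7,1), (7,8)} (total capacity 55)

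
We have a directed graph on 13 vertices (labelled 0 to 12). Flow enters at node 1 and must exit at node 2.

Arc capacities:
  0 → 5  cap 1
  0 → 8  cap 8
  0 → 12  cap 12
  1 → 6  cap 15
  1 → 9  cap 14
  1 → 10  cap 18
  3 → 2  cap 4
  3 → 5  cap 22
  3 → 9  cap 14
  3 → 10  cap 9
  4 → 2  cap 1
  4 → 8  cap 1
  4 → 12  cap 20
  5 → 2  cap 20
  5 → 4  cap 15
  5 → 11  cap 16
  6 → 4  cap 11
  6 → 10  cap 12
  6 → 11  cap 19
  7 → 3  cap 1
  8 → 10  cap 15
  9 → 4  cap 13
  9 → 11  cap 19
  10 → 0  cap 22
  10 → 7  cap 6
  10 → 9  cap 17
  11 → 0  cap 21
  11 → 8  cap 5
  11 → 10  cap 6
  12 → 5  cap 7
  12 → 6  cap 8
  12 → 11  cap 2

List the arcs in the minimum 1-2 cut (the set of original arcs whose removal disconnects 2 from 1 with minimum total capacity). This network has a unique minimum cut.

Min-cut arcs: {(0,5), (4,2), (7,3), (12,5)} (total capacity 10)

augment #1: 1→6→4→2 push 1
augment #2: 1→10→0→5→2 push 1
augment #3: 1→10→7→3→2 push 1
augment #4: 1→6→4→12→5→2 push 7
max flow = 10; residual-reachable set from 1 gives S-side
cut edges (S→T): {(0,5), (4,2), (7,3), (12,5)} total cap 10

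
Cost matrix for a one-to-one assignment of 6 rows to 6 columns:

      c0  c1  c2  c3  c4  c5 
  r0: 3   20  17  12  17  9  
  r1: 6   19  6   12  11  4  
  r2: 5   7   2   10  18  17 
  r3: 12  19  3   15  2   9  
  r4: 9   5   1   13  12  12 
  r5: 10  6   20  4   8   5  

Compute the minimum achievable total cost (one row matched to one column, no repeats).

Minimum assignment cost: 20

optimal assignment: row0→col0 (cost 3), row1→col5 (cost 4), row2→col2 (cost 2), row3→col4 (cost 2), row4→col1 (cost 5), row5→col3 (cost 4)
total = 3 + 4 + 2 + 2 + 5 + 4 = 20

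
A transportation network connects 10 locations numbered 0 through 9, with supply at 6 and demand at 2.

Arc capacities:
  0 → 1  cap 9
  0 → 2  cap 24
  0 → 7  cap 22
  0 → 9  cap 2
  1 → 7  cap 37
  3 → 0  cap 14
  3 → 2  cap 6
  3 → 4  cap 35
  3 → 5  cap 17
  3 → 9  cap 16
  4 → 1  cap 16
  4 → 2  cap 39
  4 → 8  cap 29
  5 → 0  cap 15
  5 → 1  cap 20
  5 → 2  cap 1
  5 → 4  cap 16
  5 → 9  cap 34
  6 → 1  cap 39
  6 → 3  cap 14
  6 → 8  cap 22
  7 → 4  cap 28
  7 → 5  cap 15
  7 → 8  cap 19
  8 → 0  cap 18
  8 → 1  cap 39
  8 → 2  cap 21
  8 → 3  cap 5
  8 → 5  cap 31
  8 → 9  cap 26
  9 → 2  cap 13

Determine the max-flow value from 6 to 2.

Maximum flow value: 73

augment #1: 6→3→2 bottleneck 6, total now 6
augment #2: 6→8→2 bottleneck 21, total now 27
augment #3: 6→3→0→2 bottleneck 8, total now 35
augment #4: 6→8→0→2 bottleneck 1, total now 36
augment #5: 6→1→7→4→2 bottleneck 28, total now 64
augment #6: 6→1→7→5→2 bottleneck 1, total now 65
augment #7: 6→1→7→5→0→2 bottleneck 8, total now 73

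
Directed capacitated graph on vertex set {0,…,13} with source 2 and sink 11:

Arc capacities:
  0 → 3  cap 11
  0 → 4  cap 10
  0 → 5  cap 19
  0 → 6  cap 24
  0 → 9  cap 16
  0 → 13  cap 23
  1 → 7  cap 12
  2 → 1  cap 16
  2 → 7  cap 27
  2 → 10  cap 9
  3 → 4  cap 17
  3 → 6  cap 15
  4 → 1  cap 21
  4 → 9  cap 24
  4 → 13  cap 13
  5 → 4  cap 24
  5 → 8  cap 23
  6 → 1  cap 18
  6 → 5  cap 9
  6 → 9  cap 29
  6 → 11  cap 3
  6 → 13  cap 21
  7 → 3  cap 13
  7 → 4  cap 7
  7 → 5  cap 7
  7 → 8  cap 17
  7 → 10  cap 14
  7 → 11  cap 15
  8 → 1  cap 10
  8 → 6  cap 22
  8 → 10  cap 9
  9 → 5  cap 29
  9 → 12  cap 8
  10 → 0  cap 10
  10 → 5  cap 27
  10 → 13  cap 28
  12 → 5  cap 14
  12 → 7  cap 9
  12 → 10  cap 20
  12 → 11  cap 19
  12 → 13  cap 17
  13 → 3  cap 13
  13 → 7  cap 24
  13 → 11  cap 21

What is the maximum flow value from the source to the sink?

Maximum flow value: 47

augment #1: 2→7→11 bottleneck 15, total now 15
augment #2: 2→10→13→11 bottleneck 9, total now 24
augment #3: 2→7→3→6→11 bottleneck 3, total now 27
augment #4: 2→7→4→13→11 bottleneck 7, total now 34
augment #5: 2→7→10→13→11 bottleneck 2, total now 36
augment #6: 2→1→7→10→13→11 bottleneck 3, total now 39
augment #7: 2→1→7→3→4→9→12→11 bottleneck 8, total now 47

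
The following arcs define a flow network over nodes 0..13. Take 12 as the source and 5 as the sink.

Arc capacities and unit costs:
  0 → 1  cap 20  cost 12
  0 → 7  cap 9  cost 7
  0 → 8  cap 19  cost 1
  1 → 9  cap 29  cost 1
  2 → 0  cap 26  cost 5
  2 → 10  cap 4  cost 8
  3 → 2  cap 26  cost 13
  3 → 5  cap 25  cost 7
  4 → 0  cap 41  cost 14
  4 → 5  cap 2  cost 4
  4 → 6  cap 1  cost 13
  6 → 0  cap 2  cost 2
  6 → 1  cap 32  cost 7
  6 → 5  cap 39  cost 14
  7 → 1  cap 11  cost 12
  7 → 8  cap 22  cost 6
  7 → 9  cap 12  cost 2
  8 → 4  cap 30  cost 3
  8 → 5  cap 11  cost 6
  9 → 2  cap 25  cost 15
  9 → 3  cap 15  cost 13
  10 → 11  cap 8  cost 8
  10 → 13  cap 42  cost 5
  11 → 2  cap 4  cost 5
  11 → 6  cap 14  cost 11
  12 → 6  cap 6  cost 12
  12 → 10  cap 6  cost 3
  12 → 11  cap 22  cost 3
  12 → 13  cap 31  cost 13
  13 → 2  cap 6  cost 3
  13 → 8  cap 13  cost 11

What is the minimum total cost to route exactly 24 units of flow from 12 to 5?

shortest-cost path #1: 12→11→2→0→8→5 push 4 @ unit cost 20 (adds 80)
shortest-cost path #2: 12→6→0→8→5 push 2 @ unit cost 21 (adds 42)
shortest-cost path #3: 12→10→13→2→0→8→5 push 5 @ unit cost 23 (adds 115)
shortest-cost path #4: 12→10→13→2→0→8→4→5 push 1 @ unit cost 24 (adds 24)
shortest-cost path #5: 12→6→5 push 4 @ unit cost 26 (adds 104)
shortest-cost path #6: 12→11→6→5 push 8 @ unit cost 28 (adds 224)
total cost = 589

Minimum cost for 24 units: 589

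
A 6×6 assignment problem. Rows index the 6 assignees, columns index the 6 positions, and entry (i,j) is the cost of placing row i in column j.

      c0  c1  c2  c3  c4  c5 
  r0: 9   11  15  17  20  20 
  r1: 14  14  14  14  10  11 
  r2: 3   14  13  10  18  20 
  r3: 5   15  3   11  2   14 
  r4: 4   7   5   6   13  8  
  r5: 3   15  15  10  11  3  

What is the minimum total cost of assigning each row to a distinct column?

Minimum assignment cost: 36

optimal assignment: row0→col1 (cost 11), row1→col4 (cost 10), row2→col0 (cost 3), row3→col2 (cost 3), row4→col3 (cost 6), row5→col5 (cost 3)
total = 11 + 10 + 3 + 3 + 6 + 3 = 36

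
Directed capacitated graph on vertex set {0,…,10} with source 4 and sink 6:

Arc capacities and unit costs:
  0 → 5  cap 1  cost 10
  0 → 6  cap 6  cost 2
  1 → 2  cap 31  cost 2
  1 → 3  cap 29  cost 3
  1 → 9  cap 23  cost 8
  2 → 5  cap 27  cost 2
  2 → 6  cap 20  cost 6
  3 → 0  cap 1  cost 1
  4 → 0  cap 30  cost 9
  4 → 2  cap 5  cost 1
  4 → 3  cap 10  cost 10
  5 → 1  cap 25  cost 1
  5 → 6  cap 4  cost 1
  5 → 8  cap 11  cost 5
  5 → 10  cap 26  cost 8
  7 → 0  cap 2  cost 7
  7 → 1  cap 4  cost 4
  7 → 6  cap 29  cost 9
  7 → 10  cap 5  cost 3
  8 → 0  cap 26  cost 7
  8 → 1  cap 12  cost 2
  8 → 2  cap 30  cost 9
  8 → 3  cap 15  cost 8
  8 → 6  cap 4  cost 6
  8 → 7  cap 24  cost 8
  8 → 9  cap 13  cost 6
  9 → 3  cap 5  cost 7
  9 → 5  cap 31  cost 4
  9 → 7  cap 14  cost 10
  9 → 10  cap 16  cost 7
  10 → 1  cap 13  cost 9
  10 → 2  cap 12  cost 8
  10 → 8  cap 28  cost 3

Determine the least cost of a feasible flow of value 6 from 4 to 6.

Minimum cost for 6 units: 34

shortest-cost path #1: 4→2→5→6 push 4 @ unit cost 4 (adds 16)
shortest-cost path #2: 4→2→6 push 1 @ unit cost 7 (adds 7)
shortest-cost path #3: 4→0→6 push 1 @ unit cost 11 (adds 11)
total cost = 34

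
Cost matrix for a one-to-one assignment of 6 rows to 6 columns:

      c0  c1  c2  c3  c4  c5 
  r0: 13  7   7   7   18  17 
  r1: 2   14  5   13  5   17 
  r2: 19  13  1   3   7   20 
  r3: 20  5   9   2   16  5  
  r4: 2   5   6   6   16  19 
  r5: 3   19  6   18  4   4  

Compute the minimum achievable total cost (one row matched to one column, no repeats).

Minimum assignment cost: 21

optimal assignment: row0→col1 (cost 7), row1→col4 (cost 5), row2→col2 (cost 1), row3→col3 (cost 2), row4→col0 (cost 2), row5→col5 (cost 4)
total = 7 + 5 + 1 + 2 + 2 + 4 = 21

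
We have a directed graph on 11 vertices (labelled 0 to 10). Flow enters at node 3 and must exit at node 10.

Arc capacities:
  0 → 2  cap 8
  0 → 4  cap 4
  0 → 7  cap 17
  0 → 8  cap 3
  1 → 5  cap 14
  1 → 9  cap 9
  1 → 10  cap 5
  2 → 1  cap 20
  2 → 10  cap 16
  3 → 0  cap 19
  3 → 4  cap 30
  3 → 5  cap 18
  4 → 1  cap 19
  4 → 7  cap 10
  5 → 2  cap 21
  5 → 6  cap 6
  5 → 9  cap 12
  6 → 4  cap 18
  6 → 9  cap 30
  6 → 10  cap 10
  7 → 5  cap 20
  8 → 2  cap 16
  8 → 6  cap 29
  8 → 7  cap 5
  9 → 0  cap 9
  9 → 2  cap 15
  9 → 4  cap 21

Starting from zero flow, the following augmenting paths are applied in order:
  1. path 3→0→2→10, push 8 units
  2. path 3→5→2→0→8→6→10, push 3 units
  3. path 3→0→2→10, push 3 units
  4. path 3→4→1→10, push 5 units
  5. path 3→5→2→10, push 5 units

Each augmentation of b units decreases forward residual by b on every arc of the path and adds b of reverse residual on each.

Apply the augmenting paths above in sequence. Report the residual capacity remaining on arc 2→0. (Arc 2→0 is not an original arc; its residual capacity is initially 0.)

Residual capacity of (2,0): 8

after path 1 (3→0→2→10, push 8): res(2,0)=8
after path 2 (3→5→2→0→8→6→10, push 3): res(2,0)=5
after path 3 (3→0→2→10, push 3): res(2,0)=8
after path 4 (3→4→1→10, push 5): res(2,0)=8
after path 5 (3→5→2→10, push 5): res(2,0)=8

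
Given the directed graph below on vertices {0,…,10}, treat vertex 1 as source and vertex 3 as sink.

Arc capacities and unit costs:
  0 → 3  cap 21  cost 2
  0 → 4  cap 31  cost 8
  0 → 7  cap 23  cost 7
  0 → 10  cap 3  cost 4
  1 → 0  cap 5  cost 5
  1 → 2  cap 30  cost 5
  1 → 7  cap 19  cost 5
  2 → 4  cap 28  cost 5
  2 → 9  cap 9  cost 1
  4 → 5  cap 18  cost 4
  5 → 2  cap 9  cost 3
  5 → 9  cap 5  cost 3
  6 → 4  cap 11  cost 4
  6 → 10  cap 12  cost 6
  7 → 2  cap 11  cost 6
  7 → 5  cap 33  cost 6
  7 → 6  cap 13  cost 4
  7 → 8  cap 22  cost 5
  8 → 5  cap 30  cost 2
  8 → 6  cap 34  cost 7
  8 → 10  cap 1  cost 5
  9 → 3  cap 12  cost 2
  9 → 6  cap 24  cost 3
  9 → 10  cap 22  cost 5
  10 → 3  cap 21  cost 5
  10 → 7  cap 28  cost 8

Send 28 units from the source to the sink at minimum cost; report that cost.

shortest-cost path #1: 1→0→3 push 5 @ unit cost 7 (adds 35)
shortest-cost path #2: 1→2→9→3 push 9 @ unit cost 8 (adds 72)
shortest-cost path #3: 1→7→5→9→3 push 3 @ unit cost 16 (adds 48)
shortest-cost path #4: 1→7→8→10→3 push 1 @ unit cost 20 (adds 20)
shortest-cost path #5: 1→7→6→10→3 push 10 @ unit cost 20 (adds 200)
total cost = 375

Minimum cost for 28 units: 375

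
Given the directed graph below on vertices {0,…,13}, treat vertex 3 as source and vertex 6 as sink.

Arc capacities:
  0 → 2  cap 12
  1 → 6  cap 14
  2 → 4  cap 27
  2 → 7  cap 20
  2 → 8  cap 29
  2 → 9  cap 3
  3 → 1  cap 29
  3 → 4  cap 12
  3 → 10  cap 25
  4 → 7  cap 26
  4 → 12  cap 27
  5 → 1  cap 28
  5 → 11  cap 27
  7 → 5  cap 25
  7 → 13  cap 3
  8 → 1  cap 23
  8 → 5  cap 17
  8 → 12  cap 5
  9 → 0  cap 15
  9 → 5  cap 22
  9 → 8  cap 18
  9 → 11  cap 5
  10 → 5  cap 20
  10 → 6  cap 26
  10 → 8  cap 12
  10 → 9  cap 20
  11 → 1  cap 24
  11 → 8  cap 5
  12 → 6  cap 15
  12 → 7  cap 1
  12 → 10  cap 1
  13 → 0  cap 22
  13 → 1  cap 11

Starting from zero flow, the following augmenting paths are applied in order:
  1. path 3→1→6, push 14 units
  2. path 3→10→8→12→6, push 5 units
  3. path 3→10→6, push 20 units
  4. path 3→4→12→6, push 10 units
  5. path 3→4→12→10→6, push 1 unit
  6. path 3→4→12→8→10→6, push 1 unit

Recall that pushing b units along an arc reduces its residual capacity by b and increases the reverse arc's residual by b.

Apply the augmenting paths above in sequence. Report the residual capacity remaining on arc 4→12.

Residual capacity of (4,12): 15

after path 1 (3→1→6, push 14): res(4,12)=27
after path 2 (3→10→8→12→6, push 5): res(4,12)=27
after path 3 (3→10→6, push 20): res(4,12)=27
after path 4 (3→4→12→6, push 10): res(4,12)=17
after path 5 (3→4→12→10→6, push 1): res(4,12)=16
after path 6 (3→4→12→8→10→6, push 1): res(4,12)=15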